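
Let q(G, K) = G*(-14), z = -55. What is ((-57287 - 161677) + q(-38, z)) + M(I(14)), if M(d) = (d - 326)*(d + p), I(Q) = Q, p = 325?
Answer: -324200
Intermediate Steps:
M(d) = (-326 + d)*(325 + d) (M(d) = (d - 326)*(d + 325) = (-326 + d)*(325 + d))
q(G, K) = -14*G
((-57287 - 161677) + q(-38, z)) + M(I(14)) = ((-57287 - 161677) - 14*(-38)) + (-105950 + 14² - 1*14) = (-218964 + 532) + (-105950 + 196 - 14) = -218432 - 105768 = -324200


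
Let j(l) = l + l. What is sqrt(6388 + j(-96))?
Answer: 2*sqrt(1549) ≈ 78.715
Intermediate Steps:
j(l) = 2*l
sqrt(6388 + j(-96)) = sqrt(6388 + 2*(-96)) = sqrt(6388 - 192) = sqrt(6196) = 2*sqrt(1549)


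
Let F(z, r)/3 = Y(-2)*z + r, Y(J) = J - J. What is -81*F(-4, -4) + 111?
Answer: 1083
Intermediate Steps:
Y(J) = 0
F(z, r) = 3*r (F(z, r) = 3*(0*z + r) = 3*(0 + r) = 3*r)
-81*F(-4, -4) + 111 = -243*(-4) + 111 = -81*(-12) + 111 = 972 + 111 = 1083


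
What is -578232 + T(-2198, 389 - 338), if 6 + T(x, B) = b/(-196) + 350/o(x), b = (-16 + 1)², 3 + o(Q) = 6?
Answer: -339936019/588 ≈ -5.7812e+5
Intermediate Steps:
o(Q) = 3 (o(Q) = -3 + 6 = 3)
b = 225 (b = (-15)² = 225)
T(x, B) = 64397/588 (T(x, B) = -6 + (225/(-196) + 350/3) = -6 + (225*(-1/196) + 350*(⅓)) = -6 + (-225/196 + 350/3) = -6 + 67925/588 = 64397/588)
-578232 + T(-2198, 389 - 338) = -578232 + 64397/588 = -339936019/588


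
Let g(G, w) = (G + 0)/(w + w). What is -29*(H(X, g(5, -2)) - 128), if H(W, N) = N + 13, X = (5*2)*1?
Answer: 13485/4 ≈ 3371.3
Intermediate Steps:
g(G, w) = G/(2*w) (g(G, w) = G/((2*w)) = G*(1/(2*w)) = G/(2*w))
X = 10 (X = 10*1 = 10)
H(W, N) = 13 + N
-29*(H(X, g(5, -2)) - 128) = -29*((13 + (½)*5/(-2)) - 128) = -29*((13 + (½)*5*(-½)) - 128) = -29*((13 - 5/4) - 128) = -29*(47/4 - 128) = -29*(-465/4) = 13485/4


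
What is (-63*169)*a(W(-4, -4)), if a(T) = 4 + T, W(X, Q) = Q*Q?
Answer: -212940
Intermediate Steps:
W(X, Q) = Q**2
(-63*169)*a(W(-4, -4)) = (-63*169)*(4 + (-4)**2) = -10647*(4 + 16) = -10647*20 = -212940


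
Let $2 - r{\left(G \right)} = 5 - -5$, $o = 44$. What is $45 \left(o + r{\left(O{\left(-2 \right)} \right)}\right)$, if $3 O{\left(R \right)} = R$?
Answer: $1620$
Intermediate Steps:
$O{\left(R \right)} = \frac{R}{3}$
$r{\left(G \right)} = -8$ ($r{\left(G \right)} = 2 - \left(5 - -5\right) = 2 - \left(5 + 5\right) = 2 - 10 = -8$)
$45 \left(o + r{\left(O{\left(-2 \right)} \right)}\right) = 45 \left(44 - 8\right) = 45 \cdot 36 = 1620$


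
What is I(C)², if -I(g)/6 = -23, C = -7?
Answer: 19044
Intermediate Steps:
I(g) = 138 (I(g) = -6*(-23) = 138)
I(C)² = 138² = 19044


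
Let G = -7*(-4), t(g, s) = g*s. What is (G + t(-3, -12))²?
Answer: 4096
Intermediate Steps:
G = 28
(G + t(-3, -12))² = (28 - 3*(-12))² = (28 + 36)² = 64² = 4096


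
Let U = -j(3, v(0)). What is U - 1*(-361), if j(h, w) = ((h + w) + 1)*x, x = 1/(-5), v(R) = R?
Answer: 1809/5 ≈ 361.80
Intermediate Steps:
x = -⅕ ≈ -0.20000
j(h, w) = -⅕ - h/5 - w/5 (j(h, w) = ((h + w) + 1)*(-⅕) = (1 + h + w)*(-⅕) = -⅕ - h/5 - w/5)
U = ⅘ (U = -(-⅕ - ⅕*3 - ⅕*0) = -(-⅕ - ⅗ + 0) = -1*(-⅘) = ⅘ ≈ 0.80000)
U - 1*(-361) = ⅘ - 1*(-361) = ⅘ + 361 = 1809/5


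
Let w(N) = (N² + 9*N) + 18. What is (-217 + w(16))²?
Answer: 40401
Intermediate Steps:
w(N) = 18 + N² + 9*N
(-217 + w(16))² = (-217 + (18 + 16² + 9*16))² = (-217 + (18 + 256 + 144))² = (-217 + 418)² = 201² = 40401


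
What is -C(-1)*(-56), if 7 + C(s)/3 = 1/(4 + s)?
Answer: -1120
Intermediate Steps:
C(s) = -21 + 3/(4 + s)
-C(-1)*(-56) = -3*(-27 - 7*(-1))/(4 - 1)*(-56) = -3*(-27 + 7)/3*(-56) = -3*(-20)/3*(-56) = -1*(-20)*(-56) = 20*(-56) = -1120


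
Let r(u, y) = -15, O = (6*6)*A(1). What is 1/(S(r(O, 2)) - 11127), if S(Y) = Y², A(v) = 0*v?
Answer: -1/10902 ≈ -9.1726e-5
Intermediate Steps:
A(v) = 0
O = 0 (O = (6*6)*0 = 36*0 = 0)
1/(S(r(O, 2)) - 11127) = 1/((-15)² - 11127) = 1/(225 - 11127) = 1/(-10902) = -1/10902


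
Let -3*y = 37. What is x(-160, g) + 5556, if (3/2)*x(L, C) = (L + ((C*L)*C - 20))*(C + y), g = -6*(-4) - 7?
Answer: -1249756/9 ≈ -1.3886e+5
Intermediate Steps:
y = -37/3 (y = -⅓*37 = -37/3 ≈ -12.333)
g = 17 (g = 24 - 7 = 17)
x(L, C) = 2*(-37/3 + C)*(-20 + L + L*C²)/3 (x(L, C) = 2*((L + ((C*L)*C - 20))*(C - 37/3))/3 = 2*((L + (L*C² - 20))*(-37/3 + C))/3 = 2*((L + (-20 + L*C²))*(-37/3 + C))/3 = 2*((-20 + L + L*C²)*(-37/3 + C))/3 = 2*((-37/3 + C)*(-20 + L + L*C²))/3 = 2*(-37/3 + C)*(-20 + L + L*C²)/3)
x(-160, g) + 5556 = (1480/9 - 74/9*(-160) - 40/3*17 - 74/9*(-160)*17² + (⅔)*17*(-160) + (⅔)*(-160)*17³) + 5556 = (1480/9 + 11840/9 - 680/3 - 74/9*(-160)*289 - 5440/3 + (⅔)*(-160)*4913) + 5556 = (1480/9 + 11840/9 - 680/3 + 3421760/9 - 5440/3 - 1572160/3) + 5556 = -1299760/9 + 5556 = -1249756/9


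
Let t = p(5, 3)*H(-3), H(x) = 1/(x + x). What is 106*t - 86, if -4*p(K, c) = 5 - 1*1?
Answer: -205/3 ≈ -68.333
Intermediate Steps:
H(x) = 1/(2*x)
p(K, c) = -1 (p(K, c) = -(5 - 1*1)/4 = -(5 - 1)/4 = -¼*4 = -1)
t = ⅙ (t = -1/(2*(-3)) = -(-1)/(2*3) = -1*(-⅙) = ⅙ ≈ 0.16667)
106*t - 86 = 106*(⅙) - 86 = 53/3 - 86 = -205/3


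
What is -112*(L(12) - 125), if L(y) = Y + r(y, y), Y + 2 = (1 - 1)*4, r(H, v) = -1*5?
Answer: 14784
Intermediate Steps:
r(H, v) = -5
Y = -2 (Y = -2 + (1 - 1)*4 = -2 + 0*4 = -2 + 0 = -2)
L(y) = -7 (L(y) = -2 - 5 = -7)
-112*(L(12) - 125) = -112*(-7 - 125) = -112*(-132) = 14784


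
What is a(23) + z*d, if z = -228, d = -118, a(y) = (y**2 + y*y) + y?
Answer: 27985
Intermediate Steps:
a(y) = y + 2*y**2 (a(y) = (y**2 + y**2) + y = 2*y**2 + y = y + 2*y**2)
a(23) + z*d = 23*(1 + 2*23) - 228*(-118) = 23*(1 + 46) + 26904 = 23*47 + 26904 = 1081 + 26904 = 27985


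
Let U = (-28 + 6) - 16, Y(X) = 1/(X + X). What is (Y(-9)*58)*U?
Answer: 1102/9 ≈ 122.44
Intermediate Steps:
Y(X) = 1/(2*X)
U = -38 (U = -22 - 16 = -38)
(Y(-9)*58)*U = (((½)/(-9))*58)*(-38) = (((½)*(-⅑))*58)*(-38) = -1/18*58*(-38) = -29/9*(-38) = 1102/9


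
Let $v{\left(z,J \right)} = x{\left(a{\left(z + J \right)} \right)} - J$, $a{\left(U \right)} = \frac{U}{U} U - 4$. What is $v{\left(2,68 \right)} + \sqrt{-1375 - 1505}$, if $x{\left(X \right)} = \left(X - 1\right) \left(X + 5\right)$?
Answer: $4547 + 24 i \sqrt{5} \approx 4547.0 + 53.666 i$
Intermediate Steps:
$a{\left(U \right)} = -4 + U$ ($a{\left(U \right)} = 1 U - 4 = U - 4 = -4 + U$)
$x{\left(X \right)} = \left(-1 + X\right) \left(5 + X\right)$
$v{\left(z,J \right)} = -21 + \left(-4 + J + z\right)^{2} + 3 J + 4 z$ ($v{\left(z,J \right)} = \left(-5 + \left(-4 + \left(z + J\right)\right)^{2} + 4 \left(-4 + \left(z + J\right)\right)\right) - J = \left(-5 + \left(-4 + \left(J + z\right)\right)^{2} + 4 \left(-4 + \left(J + z\right)\right)\right) - J = \left(-5 + \left(-4 + J + z\right)^{2} + 4 \left(-4 + J + z\right)\right) - J = \left(-5 + \left(-4 + J + z\right)^{2} + \left(-16 + 4 J + 4 z\right)\right) - J = \left(-21 + \left(-4 + J + z\right)^{2} + 4 J + 4 z\right) - J = -21 + \left(-4 + J + z\right)^{2} + 3 J + 4 z$)
$v{\left(2,68 \right)} + \sqrt{-1375 - 1505} = \left(-21 + \left(-4 + 68 + 2\right)^{2} + 3 \cdot 68 + 4 \cdot 2\right) + \sqrt{-1375 - 1505} = \left(-21 + 66^{2} + 204 + 8\right) + \sqrt{-2880} = \left(-21 + 4356 + 204 + 8\right) + 24 i \sqrt{5} = 4547 + 24 i \sqrt{5}$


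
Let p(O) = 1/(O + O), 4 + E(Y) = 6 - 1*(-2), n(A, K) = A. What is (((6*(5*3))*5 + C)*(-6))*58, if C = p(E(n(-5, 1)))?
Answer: -313287/2 ≈ -1.5664e+5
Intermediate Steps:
E(Y) = 4 (E(Y) = -4 + (6 - 1*(-2)) = -4 + (6 + 2) = -4 + 8 = 4)
p(O) = 1/(2*O)
C = 1/8 (C = (1/2)/4 = (1/2)*(1/4) = 1/8 ≈ 0.12500)
(((6*(5*3))*5 + C)*(-6))*58 = (((6*(5*3))*5 + 1/8)*(-6))*58 = (((6*15)*5 + 1/8)*(-6))*58 = ((90*5 + 1/8)*(-6))*58 = ((450 + 1/8)*(-6))*58 = ((3601/8)*(-6))*58 = -10803/4*58 = -313287/2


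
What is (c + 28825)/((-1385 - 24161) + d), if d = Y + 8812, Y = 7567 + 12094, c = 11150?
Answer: 39975/2927 ≈ 13.657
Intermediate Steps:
Y = 19661
d = 28473 (d = 19661 + 8812 = 28473)
(c + 28825)/((-1385 - 24161) + d) = (11150 + 28825)/((-1385 - 24161) + 28473) = 39975/(-25546 + 28473) = 39975/2927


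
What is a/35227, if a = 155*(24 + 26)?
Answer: 7750/35227 ≈ 0.22000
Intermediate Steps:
a = 7750 (a = 155*50 = 7750)
a/35227 = 7750/35227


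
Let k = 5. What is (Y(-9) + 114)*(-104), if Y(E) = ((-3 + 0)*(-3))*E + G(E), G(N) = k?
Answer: -3952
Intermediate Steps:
G(N) = 5
Y(E) = 5 + 9*E (Y(E) = ((-3 + 0)*(-3))*E + 5 = (-3*(-3))*E + 5 = 9*E + 5 = 5 + 9*E)
(Y(-9) + 114)*(-104) = ((5 + 9*(-9)) + 114)*(-104) = ((5 - 81) + 114)*(-104) = (-76 + 114)*(-104) = 38*(-104) = -3952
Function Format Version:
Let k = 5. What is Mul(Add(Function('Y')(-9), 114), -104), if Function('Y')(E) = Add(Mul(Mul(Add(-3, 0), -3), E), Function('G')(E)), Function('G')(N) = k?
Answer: -3952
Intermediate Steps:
Function('G')(N) = 5
Function('Y')(E) = Add(5, Mul(9, E)) (Function('Y')(E) = Add(Mul(Mul(Add(-3, 0), -3), E), 5) = Add(Mul(Mul(-3, -3), E), 5) = Add(Mul(9, E), 5) = Add(5, Mul(9, E)))
Mul(Add(Function('Y')(-9), 114), -104) = Mul(Add(Add(5, Mul(9, -9)), 114), -104) = Mul(Add(Add(5, -81), 114), -104) = Mul(Add(-76, 114), -104) = Mul(38, -104) = -3952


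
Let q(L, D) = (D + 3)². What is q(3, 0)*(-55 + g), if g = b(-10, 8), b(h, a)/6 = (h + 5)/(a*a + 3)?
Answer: -33435/67 ≈ -499.03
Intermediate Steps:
b(h, a) = 6*(5 + h)/(3 + a²) (b(h, a) = 6*((h + 5)/(a*a + 3)) = 6*((5 + h)/(a² + 3)) = 6*((5 + h)/(3 + a²)) = 6*(5 + h)/(3 + a²))
q(L, D) = (3 + D)²
g = -30/67 (g = 6*(5 - 10)/(3 + 8²) = 6*(-5)/(3 + 64) = 6*(-5)/67 = 6*(1/67)*(-5) = -30/67 ≈ -0.44776)
q(3, 0)*(-55 + g) = (3 + 0)²*(-55 - 30/67) = 3²*(-3715/67) = 9*(-3715/67) = -33435/67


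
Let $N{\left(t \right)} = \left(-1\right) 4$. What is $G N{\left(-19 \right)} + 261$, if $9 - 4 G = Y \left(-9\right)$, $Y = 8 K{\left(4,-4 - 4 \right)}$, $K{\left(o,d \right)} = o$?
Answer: $-36$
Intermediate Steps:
$N{\left(t \right)} = -4$
$Y = 32$ ($Y = 8 \cdot 4 = 32$)
$G = \frac{297}{4}$ ($G = \frac{9}{4} - \frac{32 \left(-9\right)}{4} = \frac{9}{4} - -72 = \frac{9}{4} + 72 = \frac{297}{4} \approx 74.25$)
$G N{\left(-19 \right)} + 261 = \frac{297}{4} \left(-4\right) + 261 = -297 + 261 = -36$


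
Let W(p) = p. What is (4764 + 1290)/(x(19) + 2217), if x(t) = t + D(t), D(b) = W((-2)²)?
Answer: 3027/1120 ≈ 2.7027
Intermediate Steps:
D(b) = 4 (D(b) = (-2)² = 4)
x(t) = 4 + t (x(t) = t + 4 = 4 + t)
(4764 + 1290)/(x(19) + 2217) = (4764 + 1290)/((4 + 19) + 2217) = 6054/(23 + 2217) = 6054/2240 = 6054*(1/2240) = 3027/1120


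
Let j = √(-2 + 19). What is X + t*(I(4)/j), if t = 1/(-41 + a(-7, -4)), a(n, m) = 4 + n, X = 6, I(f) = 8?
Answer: 6 - 2*√17/187 ≈ 5.9559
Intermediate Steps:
j = √17 ≈ 4.1231
t = -1/44 (t = 1/(-41 + (4 - 7)) = 1/(-41 - 3) = 1/(-44) = -1/44 ≈ -0.022727)
X + t*(I(4)/j) = 6 - 2/(11*(√17)) = 6 - 2*√17/17/11 = 6 - 2*√17/187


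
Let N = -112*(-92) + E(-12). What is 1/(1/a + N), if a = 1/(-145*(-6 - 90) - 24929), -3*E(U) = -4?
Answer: -3/2111 ≈ -0.0014211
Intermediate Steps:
E(U) = 4/3 (E(U) = -1/3*(-4) = 4/3)
a = -1/11009 (a = 1/(-145*(-96) - 24929) = 1/(13920 - 24929) = 1/(-11009) = -1/11009 ≈ -9.0835e-5)
N = 30916/3 (N = -112*(-92) + 4/3 = 10304 + 4/3 = 30916/3 ≈ 10305.)
1/(1/a + N) = 1/(1/(-1/11009) + 30916/3) = 1/(-11009 + 30916/3) = 1/(-2111/3) = -3/2111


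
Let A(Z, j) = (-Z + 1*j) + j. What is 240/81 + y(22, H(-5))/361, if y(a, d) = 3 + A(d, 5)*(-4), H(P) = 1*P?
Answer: 1439/513 ≈ 2.8051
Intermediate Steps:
A(Z, j) = -Z + 2*j (A(Z, j) = (-Z + j) + j = (j - Z) + j = -Z + 2*j)
H(P) = P
y(a, d) = -37 + 4*d (y(a, d) = 3 + (-d + 2*5)*(-4) = 3 + (-d + 10)*(-4) = 3 + (10 - d)*(-4) = 3 + (-40 + 4*d) = -37 + 4*d)
240/81 + y(22, H(-5))/361 = 240/81 + (-37 + 4*(-5))/361 = 240*(1/81) + (-37 - 20)*(1/361) = 80/27 - 57*1/361 = 80/27 - 3/19 = 1439/513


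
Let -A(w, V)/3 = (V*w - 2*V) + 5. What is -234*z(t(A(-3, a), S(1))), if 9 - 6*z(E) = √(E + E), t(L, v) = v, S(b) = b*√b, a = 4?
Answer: -351 + 39*√2 ≈ -295.85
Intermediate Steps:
A(w, V) = -15 + 6*V - 3*V*w (A(w, V) = -3*((V*w - 2*V) + 5) = -3*((-2*V + V*w) + 5) = -3*(5 - 2*V + V*w) = -15 + 6*V - 3*V*w)
S(b) = b^(3/2)
z(E) = 3/2 - √2*√E/6 (z(E) = 3/2 - √(E + E)/6 = 3/2 - √2*√E/6)
-234*z(t(A(-3, a), S(1))) = -234*(3/2 - √2*√(1^(3/2))/6) = -234*(3/2 - √2*√1/6) = -234*(3/2 - ⅙*√2*1) = -234*(3/2 - √2/6) = -351 + 39*√2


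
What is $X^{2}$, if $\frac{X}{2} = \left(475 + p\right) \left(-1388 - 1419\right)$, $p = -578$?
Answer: $334363810564$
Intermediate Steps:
$X = 578242$ ($X = 2 \left(475 - 578\right) \left(-1388 - 1419\right) = 2 \left(\left(-103\right) \left(-2807\right)\right) = 2 \cdot 289121 = 578242$)
$X^{2} = 578242^{2} = 334363810564$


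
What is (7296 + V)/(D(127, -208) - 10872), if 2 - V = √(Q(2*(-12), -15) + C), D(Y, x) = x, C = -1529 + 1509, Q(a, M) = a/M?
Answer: -3649/5540 + I*√115/27700 ≈ -0.65866 + 0.00038714*I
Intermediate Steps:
C = -20
V = 2 - 2*I*√115/5 (V = 2 - √((2*(-12))/(-15) - 20) = 2 - √(-24*(-1/15) - 20) = 2 - √(8/5 - 20) = 2 - √(-92/5) = 2 - 2*I*√115/5 ≈ 2.0 - 4.2895*I)
(7296 + V)/(D(127, -208) - 10872) = (7296 + (2 - 2*I*√115/5))/(-208 - 10872) = (7298 - 2*I*√115/5)/(-11080) = (7298 - 2*I*√115/5)*(-1/11080) = -3649/5540 + I*√115/27700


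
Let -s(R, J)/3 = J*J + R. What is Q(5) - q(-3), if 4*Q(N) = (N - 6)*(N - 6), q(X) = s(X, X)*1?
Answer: 73/4 ≈ 18.250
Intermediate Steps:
s(R, J) = -3*R - 3*J² (s(R, J) = -3*(J*J + R) = -3*(J² + R) = -3*(R + J²) = -3*R - 3*J²)
q(X) = -3*X - 3*X² (q(X) = (-3*X - 3*X²)*1 = -3*X - 3*X²)
Q(N) = (-6 + N)²/4 (Q(N) = ((N - 6)*(N - 6))/4 = ((-6 + N)*(-6 + N))/4 = (-6 + N)²/4)
Q(5) - q(-3) = (-6 + 5)²/4 - 3*(-3)*(-1 - 1*(-3)) = (¼)*(-1)² - 3*(-3)*(-1 + 3) = (¼)*1 - 3*(-3)*2 = ¼ - 1*(-18) = ¼ + 18 = 73/4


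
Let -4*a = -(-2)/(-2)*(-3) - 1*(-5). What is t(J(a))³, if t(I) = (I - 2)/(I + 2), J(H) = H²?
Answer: 1/27 ≈ 0.037037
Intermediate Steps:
a = -2 (a = -(-(-2)/(-2)*(-3) - 1*(-5))/4 = -(-(-2)*(-1)/2*(-3) + 5)/4 = -(-2*½*(-3) + 5)/4 = -(-1*(-3) + 5)/4 = -(3 + 5)/4 = -¼*8 = -2)
t(I) = (-2 + I)/(2 + I)
t(J(a))³ = ((-2 + (-2)²)/(2 + (-2)²))³ = ((-2 + 4)/(2 + 4))³ = (2/6)³ = ((⅙)*2)³ = (⅓)³ = 1/27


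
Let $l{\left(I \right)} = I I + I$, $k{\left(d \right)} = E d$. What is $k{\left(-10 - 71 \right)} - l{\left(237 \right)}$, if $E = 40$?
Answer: $-59646$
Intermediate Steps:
$k{\left(d \right)} = 40 d$
$l{\left(I \right)} = I + I^{2}$ ($l{\left(I \right)} = I^{2} + I = I + I^{2}$)
$k{\left(-10 - 71 \right)} - l{\left(237 \right)} = 40 \left(-10 - 71\right) - 237 \left(1 + 237\right) = 40 \left(-81\right) - 237 \cdot 238 = -3240 - 56406 = -59646$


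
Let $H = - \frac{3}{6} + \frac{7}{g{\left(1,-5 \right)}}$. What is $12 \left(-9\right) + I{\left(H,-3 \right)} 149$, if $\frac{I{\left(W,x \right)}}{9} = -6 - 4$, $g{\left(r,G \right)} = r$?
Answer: $-13518$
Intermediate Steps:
$H = \frac{13}{2}$ ($H = - \frac{3}{6} + \frac{7}{1} = \left(-3\right) \frac{1}{6} + 7 \cdot 1 = - \frac{1}{2} + 7 = \frac{13}{2} \approx 6.5$)
$I{\left(W,x \right)} = -90$ ($I{\left(W,x \right)} = 9 \left(-6 - 4\right) = 9 \left(-10\right) = -90$)
$12 \left(-9\right) + I{\left(H,-3 \right)} 149 = 12 \left(-9\right) - 13410 = -108 - 13410 = -13518$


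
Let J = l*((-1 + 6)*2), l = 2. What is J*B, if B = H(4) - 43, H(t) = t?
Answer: -780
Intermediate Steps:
B = -39 (B = 4 - 43 = -39)
J = 20 (J = 2*((-1 + 6)*2) = 2*(5*2) = 2*10 = 20)
J*B = 20*(-39) = -780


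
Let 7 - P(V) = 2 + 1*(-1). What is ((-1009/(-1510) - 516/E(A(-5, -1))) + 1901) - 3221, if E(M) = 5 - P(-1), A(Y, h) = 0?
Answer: -1213031/1510 ≈ -803.33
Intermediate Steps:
P(V) = 6 (P(V) = 7 - (2 + 1*(-1)) = 7 - (2 - 1) = 7 - 1*1 = 7 - 1 = 6)
E(M) = -1 (E(M) = 5 - 1*6 = 5 - 6 = -1)
((-1009/(-1510) - 516/E(A(-5, -1))) + 1901) - 3221 = ((-1009/(-1510) - 516/(-1)) + 1901) - 3221 = ((-1009*(-1/1510) - 516*(-1)) + 1901) - 3221 = ((1009/1510 + 516) + 1901) - 3221 = (780169/1510 + 1901) - 3221 = 3650679/1510 - 3221 = -1213031/1510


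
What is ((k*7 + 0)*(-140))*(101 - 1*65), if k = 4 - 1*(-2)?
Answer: -211680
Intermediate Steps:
k = 6 (k = 4 + 2 = 6)
((k*7 + 0)*(-140))*(101 - 1*65) = ((6*7 + 0)*(-140))*(101 - 1*65) = ((42 + 0)*(-140))*(101 - 65) = (42*(-140))*36 = -5880*36 = -211680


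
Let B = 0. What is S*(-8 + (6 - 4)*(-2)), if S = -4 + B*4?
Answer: 48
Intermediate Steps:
S = -4 (S = -4 + 0*4 = -4 + 0 = -4)
S*(-8 + (6 - 4)*(-2)) = -4*(-8 + (6 - 4)*(-2)) = -4*(-8 + 2*(-2)) = -4*(-8 - 4) = -4*(-12) = 48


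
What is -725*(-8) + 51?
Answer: 5851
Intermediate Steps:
-725*(-8) + 51 = -145*(-40) + 51 = 5800 + 51 = 5851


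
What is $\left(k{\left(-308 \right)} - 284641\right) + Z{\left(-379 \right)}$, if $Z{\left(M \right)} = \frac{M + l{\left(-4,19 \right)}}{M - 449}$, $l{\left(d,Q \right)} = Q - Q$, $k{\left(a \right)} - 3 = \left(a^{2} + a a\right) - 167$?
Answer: $- \frac{78723377}{828} \approx -95077.0$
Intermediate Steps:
$k{\left(a \right)} = -164 + 2 a^{2}$ ($k{\left(a \right)} = 3 - \left(167 - a^{2} - a a\right) = 3 + \left(\left(a^{2} + a^{2}\right) - 167\right) = 3 + \left(2 a^{2} - 167\right) = 3 + \left(-167 + 2 a^{2}\right) = -164 + 2 a^{2}$)
$l{\left(d,Q \right)} = 0$
$Z{\left(M \right)} = \frac{M}{-449 + M}$ ($Z{\left(M \right)} = \frac{M + 0}{M - 449} = \frac{M}{-449 + M}$)
$\left(k{\left(-308 \right)} - 284641\right) + Z{\left(-379 \right)} = \left(\left(-164 + 2 \left(-308\right)^{2}\right) - 284641\right) - \frac{379}{-449 - 379} = \left(\left(-164 + 2 \cdot 94864\right) - 284641\right) - \frac{379}{-828} = \left(\left(-164 + 189728\right) - 284641\right) - - \frac{379}{828} = \left(189564 - 284641\right) + \frac{379}{828} = -95077 + \frac{379}{828} = - \frac{78723377}{828}$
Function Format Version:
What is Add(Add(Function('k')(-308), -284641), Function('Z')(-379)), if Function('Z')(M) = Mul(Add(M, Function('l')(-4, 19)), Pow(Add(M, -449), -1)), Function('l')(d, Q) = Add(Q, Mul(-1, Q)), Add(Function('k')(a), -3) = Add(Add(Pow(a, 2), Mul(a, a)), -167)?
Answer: Rational(-78723377, 828) ≈ -95077.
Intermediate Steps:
Function('k')(a) = Add(-164, Mul(2, Pow(a, 2))) (Function('k')(a) = Add(3, Add(Add(Pow(a, 2), Mul(a, a)), -167)) = Add(3, Add(Add(Pow(a, 2), Pow(a, 2)), -167)) = Add(3, Add(Mul(2, Pow(a, 2)), -167)) = Add(3, Add(-167, Mul(2, Pow(a, 2)))) = Add(-164, Mul(2, Pow(a, 2))))
Function('l')(d, Q) = 0
Function('Z')(M) = Mul(M, Pow(Add(-449, M), -1)) (Function('Z')(M) = Mul(Add(M, 0), Pow(Add(M, -449), -1)) = Mul(M, Pow(Add(-449, M), -1)))
Add(Add(Function('k')(-308), -284641), Function('Z')(-379)) = Add(Add(Add(-164, Mul(2, Pow(-308, 2))), -284641), Mul(-379, Pow(Add(-449, -379), -1))) = Add(Add(Add(-164, Mul(2, 94864)), -284641), Mul(-379, Pow(-828, -1))) = Add(Add(Add(-164, 189728), -284641), Mul(-379, Rational(-1, 828))) = Add(Add(189564, -284641), Rational(379, 828)) = Add(-95077, Rational(379, 828)) = Rational(-78723377, 828)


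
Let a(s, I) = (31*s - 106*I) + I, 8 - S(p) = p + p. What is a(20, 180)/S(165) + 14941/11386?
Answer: 106473541/1833146 ≈ 58.082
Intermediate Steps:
S(p) = 8 - 2*p (S(p) = 8 - (p + p) = 8 - 2*p)
a(s, I) = -105*I + 31*s (a(s, I) = (-106*I + 31*s) + I = -105*I + 31*s)
a(20, 180)/S(165) + 14941/11386 = (-105*180 + 31*20)/(8 - 2*165) + 14941/11386 = (-18900 + 620)/(8 - 330) + 14941*(1/11386) = -18280/(-322) + 14941/11386 = -18280*(-1/322) + 14941/11386 = 9140/161 + 14941/11386 = 106473541/1833146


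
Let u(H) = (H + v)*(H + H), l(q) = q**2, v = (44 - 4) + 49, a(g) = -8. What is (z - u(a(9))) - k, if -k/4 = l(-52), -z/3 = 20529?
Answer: -49475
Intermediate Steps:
v = 89 (v = 40 + 49 = 89)
z = -61587 (z = -3*20529 = -61587)
k = -10816 (k = -4*(-52)**2 = -4*2704 = -10816)
u(H) = 2*H*(89 + H) (u(H) = (H + 89)*(H + H) = (89 + H)*(2*H) = 2*H*(89 + H))
(z - u(a(9))) - k = (-61587 - 2*(-8)*(89 - 8)) - 1*(-10816) = (-61587 - 2*(-8)*81) + 10816 = (-61587 - 1*(-1296)) + 10816 = (-61587 + 1296) + 10816 = -60291 + 10816 = -49475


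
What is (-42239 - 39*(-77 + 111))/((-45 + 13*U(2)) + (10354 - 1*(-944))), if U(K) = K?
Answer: -43565/11279 ≈ -3.8625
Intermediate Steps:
(-42239 - 39*(-77 + 111))/((-45 + 13*U(2)) + (10354 - 1*(-944))) = (-42239 - 39*(-77 + 111))/((-45 + 13*2) + (10354 - 1*(-944))) = (-42239 - 39*34)/((-45 + 26) + (10354 + 944)) = (-42239 - 1326)/(-19 + 11298) = -43565/11279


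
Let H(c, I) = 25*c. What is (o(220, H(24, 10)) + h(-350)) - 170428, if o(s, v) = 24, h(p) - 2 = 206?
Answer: -170196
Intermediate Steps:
h(p) = 208 (h(p) = 2 + 206 = 208)
(o(220, H(24, 10)) + h(-350)) - 170428 = (24 + 208) - 170428 = 232 - 170428 = -170196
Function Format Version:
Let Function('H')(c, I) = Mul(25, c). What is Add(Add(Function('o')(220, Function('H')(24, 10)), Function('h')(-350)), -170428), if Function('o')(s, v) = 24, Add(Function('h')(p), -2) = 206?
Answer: -170196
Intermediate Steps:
Function('h')(p) = 208 (Function('h')(p) = Add(2, 206) = 208)
Add(Add(Function('o')(220, Function('H')(24, 10)), Function('h')(-350)), -170428) = Add(Add(24, 208), -170428) = Add(232, -170428) = -170196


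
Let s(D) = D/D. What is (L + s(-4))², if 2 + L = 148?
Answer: 21609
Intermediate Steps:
s(D) = 1
L = 146 (L = -2 + 148 = 146)
(L + s(-4))² = (146 + 1)² = 147² = 21609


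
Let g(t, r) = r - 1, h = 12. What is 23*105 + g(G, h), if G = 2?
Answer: 2426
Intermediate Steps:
g(t, r) = -1 + r
23*105 + g(G, h) = 23*105 + (-1 + 12) = 2415 + 11 = 2426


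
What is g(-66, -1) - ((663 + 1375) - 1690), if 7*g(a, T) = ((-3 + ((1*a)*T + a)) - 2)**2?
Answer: -2411/7 ≈ -344.43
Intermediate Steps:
g(a, T) = (-5 + a + T*a)**2/7 (g(a, T) = ((-3 + ((1*a)*T + a)) - 2)**2/7 = ((-3 + (a*T + a)) - 2)**2/7 = ((-3 + (T*a + a)) - 2)**2/7 = ((-3 + (a + T*a)) - 2)**2/7 = ((-3 + a + T*a) - 2)**2/7 = (-5 + a + T*a)**2/7)
g(-66, -1) - ((663 + 1375) - 1690) = (-5 - 66 - 1*(-66))**2/7 - ((663 + 1375) - 1690) = (-5 - 66 + 66)**2/7 - (2038 - 1690) = (1/7)*(-5)**2 - 1*348 = (1/7)*25 - 348 = 25/7 - 348 = -2411/7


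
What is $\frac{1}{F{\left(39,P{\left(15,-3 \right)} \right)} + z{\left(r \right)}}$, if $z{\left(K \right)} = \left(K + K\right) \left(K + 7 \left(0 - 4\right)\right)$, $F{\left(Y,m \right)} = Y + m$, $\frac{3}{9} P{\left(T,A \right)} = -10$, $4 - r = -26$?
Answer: $\frac{1}{129} \approx 0.0077519$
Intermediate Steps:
$r = 30$ ($r = 4 - -26 = 4 + 26 = 30$)
$P{\left(T,A \right)} = -30$ ($P{\left(T,A \right)} = 3 \left(-10\right) = -30$)
$z{\left(K \right)} = 2 K \left(-28 + K\right)$ ($z{\left(K \right)} = 2 K \left(K + 7 \left(-4\right)\right) = 2 K \left(K - 28\right) = 2 K \left(-28 + K\right)$)
$\frac{1}{F{\left(39,P{\left(15,-3 \right)} \right)} + z{\left(r \right)}} = \frac{1}{\left(39 - 30\right) + 2 \cdot 30 \left(-28 + 30\right)} = \frac{1}{9 + 2 \cdot 30 \cdot 2} = \frac{1}{9 + 120} = \frac{1}{129}$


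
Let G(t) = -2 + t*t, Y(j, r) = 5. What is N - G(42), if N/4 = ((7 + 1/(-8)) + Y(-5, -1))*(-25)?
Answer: -5899/2 ≈ -2949.5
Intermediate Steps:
G(t) = -2 + t²
N = -2375/2 (N = 4*(((7 + 1/(-8)) + 5)*(-25)) = 4*(((7 - ⅛) + 5)*(-25)) = 4*((55/8 + 5)*(-25)) = 4*((95/8)*(-25)) = 4*(-2375/8) = -2375/2 ≈ -1187.5)
N - G(42) = -2375/2 - (-2 + 42²) = -2375/2 - (-2 + 1764) = -2375/2 - 1*1762 = -2375/2 - 1762 = -5899/2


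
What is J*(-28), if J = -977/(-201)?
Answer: -27356/201 ≈ -136.10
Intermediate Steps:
J = 977/201 (J = -977*(-1/201) = 977/201 ≈ 4.8607)
J*(-28) = (977/201)*(-28) = -27356/201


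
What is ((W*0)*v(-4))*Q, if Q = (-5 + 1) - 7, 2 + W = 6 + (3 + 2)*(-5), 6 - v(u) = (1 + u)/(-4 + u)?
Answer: 0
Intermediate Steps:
v(u) = 6 - (1 + u)/(-4 + u)
W = -21 (W = -2 + (6 + (3 + 2)*(-5)) = -2 + (6 + 5*(-5)) = -2 + (6 - 25) = -2 - 19 = -21)
Q = -11 (Q = -4 - 7 = -11)
((W*0)*v(-4))*Q = ((-21*0)*(5*(-5 - 4)/(-4 - 4)))*(-11) = (0*(5*(-9)/(-8)))*(-11) = (0*(5*(-⅛)*(-9)))*(-11) = (0*(45/8))*(-11) = 0*(-11) = 0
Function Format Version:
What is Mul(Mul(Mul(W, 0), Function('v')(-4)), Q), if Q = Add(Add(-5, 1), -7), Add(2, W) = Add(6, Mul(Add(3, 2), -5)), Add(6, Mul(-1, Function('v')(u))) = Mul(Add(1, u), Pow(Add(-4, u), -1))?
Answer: 0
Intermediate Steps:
Function('v')(u) = Add(6, Mul(-1, Pow(Add(-4, u), -1), Add(1, u))) (Function('v')(u) = Add(6, Mul(-1, Mul(Add(1, u), Pow(Add(-4, u), -1)))) = Add(6, Mul(-1, Mul(Pow(Add(-4, u), -1), Add(1, u)))) = Add(6, Mul(-1, Pow(Add(-4, u), -1), Add(1, u))))
W = -21 (W = Add(-2, Add(6, Mul(Add(3, 2), -5))) = Add(-2, Add(6, Mul(5, -5))) = Add(-2, Add(6, -25)) = Add(-2, -19) = -21)
Q = -11 (Q = Add(-4, -7) = -11)
Mul(Mul(Mul(W, 0), Function('v')(-4)), Q) = Mul(Mul(Mul(-21, 0), Mul(5, Pow(Add(-4, -4), -1), Add(-5, -4))), -11) = Mul(Mul(0, Mul(5, Pow(-8, -1), -9)), -11) = Mul(Mul(0, Mul(5, Rational(-1, 8), -9)), -11) = Mul(Mul(0, Rational(45, 8)), -11) = Mul(0, -11) = 0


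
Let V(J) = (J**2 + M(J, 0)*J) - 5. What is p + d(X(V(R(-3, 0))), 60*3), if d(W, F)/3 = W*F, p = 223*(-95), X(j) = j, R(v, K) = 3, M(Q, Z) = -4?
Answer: -25505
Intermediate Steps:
V(J) = -5 + J**2 - 4*J (V(J) = (J**2 - 4*J) - 5 = -5 + J**2 - 4*J)
p = -21185
d(W, F) = 3*F*W (d(W, F) = 3*(W*F) = 3*(F*W) = 3*F*W)
p + d(X(V(R(-3, 0))), 60*3) = -21185 + 3*(60*3)*(-5 + 3**2 - 4*3) = -21185 + 3*180*(-5 + 9 - 12) = -21185 + 3*180*(-8) = -21185 - 4320 = -25505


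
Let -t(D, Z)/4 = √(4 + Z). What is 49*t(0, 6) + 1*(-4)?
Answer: -4 - 196*√10 ≈ -623.81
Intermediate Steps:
t(D, Z) = -4*√(4 + Z)
49*t(0, 6) + 1*(-4) = 49*(-4*√(4 + 6)) + 1*(-4) = 49*(-4*√10) - 4 = -196*√10 - 4 = -4 - 196*√10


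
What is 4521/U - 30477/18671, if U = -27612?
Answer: -308647505/171847884 ≈ -1.7961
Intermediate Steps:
4521/U - 30477/18671 = 4521/(-27612) - 30477/18671 = 4521*(-1/27612) - 30477*1/18671 = -1507/9204 - 30477/18671 = -308647505/171847884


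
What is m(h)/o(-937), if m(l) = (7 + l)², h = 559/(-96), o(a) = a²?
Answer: 12769/8091362304 ≈ 1.5781e-6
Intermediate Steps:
h = -559/96 (h = 559*(-1/96) = -559/96 ≈ -5.8229)
m(h)/o(-937) = (7 - 559/96)²/((-937)²) = (113/96)²/877969 = (12769/9216)*(1/877969) = 12769/8091362304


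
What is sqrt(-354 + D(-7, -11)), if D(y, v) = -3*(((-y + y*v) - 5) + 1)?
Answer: 3*I*sqrt(66) ≈ 24.372*I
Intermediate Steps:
D(y, v) = 12 + 3*y - 3*v*y (D(y, v) = -3*(((-y + v*y) - 5) + 1) = -3*((-5 - y + v*y) + 1) = -3*(-4 - y + v*y) = 12 + 3*y - 3*v*y)
sqrt(-354 + D(-7, -11)) = sqrt(-354 + (12 + 3*(-7) - 3*(-11)*(-7))) = sqrt(-354 + (12 - 21 - 231)) = sqrt(-354 - 240) = sqrt(-594) = 3*I*sqrt(66)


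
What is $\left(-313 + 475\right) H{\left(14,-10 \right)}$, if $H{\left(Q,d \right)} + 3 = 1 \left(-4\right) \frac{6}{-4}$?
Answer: $486$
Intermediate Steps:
$H{\left(Q,d \right)} = 3$ ($H{\left(Q,d \right)} = -3 + 1 \left(-4\right) \frac{6}{-4} = -3 - 4 \cdot 6 \left(- \frac{1}{4}\right) = -3 - -6 = -3 + 6 = 3$)
$\left(-313 + 475\right) H{\left(14,-10 \right)} = \left(-313 + 475\right) 3 = 162 \cdot 3 = 486$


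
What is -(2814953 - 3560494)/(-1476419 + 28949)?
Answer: -745541/1447470 ≈ -0.51507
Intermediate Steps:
-(2814953 - 3560494)/(-1476419 + 28949) = -(-745541)/(-1447470) = -(-745541)*(-1)/1447470 = -1*745541/1447470 = -745541/1447470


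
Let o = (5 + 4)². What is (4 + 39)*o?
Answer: 3483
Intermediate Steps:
o = 81 (o = 9² = 81)
(4 + 39)*o = (4 + 39)*81 = 43*81 = 3483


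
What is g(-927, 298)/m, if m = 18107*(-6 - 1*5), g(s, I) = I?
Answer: -298/199177 ≈ -0.0014962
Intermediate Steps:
m = -199177 (m = 18107*(-6 - 5) = 18107*(-11) = -199177)
g(-927, 298)/m = 298/(-199177) = 298*(-1/199177) = -298/199177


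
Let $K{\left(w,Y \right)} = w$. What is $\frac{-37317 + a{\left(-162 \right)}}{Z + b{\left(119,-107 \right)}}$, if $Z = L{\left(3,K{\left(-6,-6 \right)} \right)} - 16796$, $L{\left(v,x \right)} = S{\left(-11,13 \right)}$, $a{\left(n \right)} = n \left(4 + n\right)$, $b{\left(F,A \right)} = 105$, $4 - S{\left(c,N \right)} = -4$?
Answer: $\frac{3907}{5561} \approx 0.70257$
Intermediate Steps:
$S{\left(c,N \right)} = 8$ ($S{\left(c,N \right)} = 4 - -4 = 4 + 4 = 8$)
$L{\left(v,x \right)} = 8$
$Z = -16788$ ($Z = 8 - 16796 = -16788$)
$\frac{-37317 + a{\left(-162 \right)}}{Z + b{\left(119,-107 \right)}} = \frac{-37317 - 162 \left(4 - 162\right)}{-16788 + 105} = \frac{-37317 - -25596}{-16683} = \left(-37317 + 25596\right) \left(- \frac{1}{16683}\right) = \left(-11721\right) \left(- \frac{1}{16683}\right) = \frac{3907}{5561}$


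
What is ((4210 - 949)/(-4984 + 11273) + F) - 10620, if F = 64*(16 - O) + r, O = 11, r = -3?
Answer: -64792306/6289 ≈ -10302.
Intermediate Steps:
F = 317 (F = 64*(16 - 1*11) - 3 = 64*(16 - 11) - 3 = 64*5 - 3 = 320 - 3 = 317)
((4210 - 949)/(-4984 + 11273) + F) - 10620 = ((4210 - 949)/(-4984 + 11273) + 317) - 10620 = (3261/6289 + 317) - 10620 = 1996874/6289 - 10620 = -64792306/6289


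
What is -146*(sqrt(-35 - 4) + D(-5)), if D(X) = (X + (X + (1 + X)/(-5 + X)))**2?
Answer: -336384/25 - 146*I*sqrt(39) ≈ -13455.0 - 911.77*I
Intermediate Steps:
D(X) = (2*X + (1 + X)/(-5 + X))**2 (D(X) = (X + (X + (1 + X)/(-5 + X)))**2 = (2*X + (1 + X)/(-5 + X))**2)
-146*(sqrt(-35 - 4) + D(-5)) = -146*(sqrt(-35 - 4) + (1 - 9*(-5) + 2*(-5)**2)**2/(-5 - 5)**2) = -146*(sqrt(-39) + (1 + 45 + 2*25)**2/(-10)**2) = -146*(I*sqrt(39) + (1 + 45 + 50)**2/100) = -146*(I*sqrt(39) + (1/100)*96**2) = -146*(I*sqrt(39) + (1/100)*9216) = -146*(I*sqrt(39) + 2304/25) = -146*(2304/25 + I*sqrt(39)) = -336384/25 - 146*I*sqrt(39)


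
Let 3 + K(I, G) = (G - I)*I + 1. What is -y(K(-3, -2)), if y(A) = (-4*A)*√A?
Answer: -20*I*√5 ≈ -44.721*I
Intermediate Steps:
K(I, G) = -2 + I*(G - I) (K(I, G) = -3 + ((G - I)*I + 1) = -3 + (I*(G - I) + 1) = -3 + (1 + I*(G - I)) = -2 + I*(G - I))
y(A) = -4*A^(3/2)
-y(K(-3, -2)) = -(-4)*(-2 - 1*(-3)² - 2*(-3))^(3/2) = -(-4)*(-2 - 1*9 + 6)^(3/2) = -(-4)*(-2 - 9 + 6)^(3/2) = -(-4)*(-5)^(3/2) = -(-4)*(-5*I*√5) = -20*I*√5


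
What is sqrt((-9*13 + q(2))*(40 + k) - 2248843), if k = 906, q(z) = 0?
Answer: 5*I*sqrt(94381) ≈ 1536.1*I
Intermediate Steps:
sqrt((-9*13 + q(2))*(40 + k) - 2248843) = sqrt((-9*13 + 0)*(40 + 906) - 2248843) = sqrt((-117 + 0)*946 - 2248843) = sqrt(-117*946 - 2248843) = sqrt(-110682 - 2248843) = sqrt(-2359525) = 5*I*sqrt(94381)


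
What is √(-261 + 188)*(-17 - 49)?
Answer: -66*I*√73 ≈ -563.9*I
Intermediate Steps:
√(-261 + 188)*(-17 - 49) = √(-73)*(-66) = (I*√73)*(-66) = -66*I*√73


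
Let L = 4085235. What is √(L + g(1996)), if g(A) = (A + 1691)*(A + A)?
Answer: √18803739 ≈ 4336.3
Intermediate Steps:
g(A) = 2*A*(1691 + A) (g(A) = (1691 + A)*(2*A) = 2*A*(1691 + A))
√(L + g(1996)) = √(4085235 + 2*1996*(1691 + 1996)) = √(4085235 + 2*1996*3687) = √(4085235 + 14718504) = √18803739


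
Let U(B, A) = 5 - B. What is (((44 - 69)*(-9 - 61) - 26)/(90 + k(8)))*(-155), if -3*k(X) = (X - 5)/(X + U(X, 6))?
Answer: -1336100/449 ≈ -2975.7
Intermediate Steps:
k(X) = 1/3 - X/15 (k(X) = -(X - 5)/(3*(X + (5 - X))) = -(-5 + X)/(3*5) = -(-1 + X/5)/3 = 1/3 - X/15)
(((44 - 69)*(-9 - 61) - 26)/(90 + k(8)))*(-155) = (((44 - 69)*(-9 - 61) - 26)/(90 + (1/3 - 1/15*8)))*(-155) = ((-25*(-70) - 26)/(90 + (1/3 - 8/15)))*(-155) = ((1750 - 26)/(90 - 1/5))*(-155) = (1724/(449/5))*(-155) = (1724*(5/449))*(-155) = (8620/449)*(-155) = -1336100/449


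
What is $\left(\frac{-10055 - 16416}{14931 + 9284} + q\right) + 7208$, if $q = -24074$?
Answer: $- \frac{408436661}{24215} \approx -16867.0$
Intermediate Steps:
$\left(\frac{-10055 - 16416}{14931 + 9284} + q\right) + 7208 = \left(\frac{-10055 - 16416}{14931 + 9284} - 24074\right) + 7208 = \left(- \frac{26471}{24215} - 24074\right) + 7208 = - \frac{582978381}{24215} + 7208 = - \frac{408436661}{24215}$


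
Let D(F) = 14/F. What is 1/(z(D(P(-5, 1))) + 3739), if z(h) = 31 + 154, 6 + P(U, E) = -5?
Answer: 1/3924 ≈ 0.00025484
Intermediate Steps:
P(U, E) = -11 (P(U, E) = -6 - 5 = -11)
z(h) = 185
1/(z(D(P(-5, 1))) + 3739) = 1/(185 + 3739) = 1/3924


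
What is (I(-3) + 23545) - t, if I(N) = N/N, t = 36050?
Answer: -12504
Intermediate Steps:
I(N) = 1
(I(-3) + 23545) - t = (1 + 23545) - 1*36050 = 23546 - 36050 = -12504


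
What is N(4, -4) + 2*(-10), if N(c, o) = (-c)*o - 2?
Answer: -6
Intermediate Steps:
N(c, o) = -2 - c*o (N(c, o) = -c*o - 2 = -2 - c*o)
N(4, -4) + 2*(-10) = (-2 - 1*4*(-4)) + 2*(-10) = (-2 + 16) - 20 = 14 - 20 = -6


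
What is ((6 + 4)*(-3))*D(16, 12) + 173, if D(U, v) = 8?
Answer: -67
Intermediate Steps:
((6 + 4)*(-3))*D(16, 12) + 173 = ((6 + 4)*(-3))*8 + 173 = (10*(-3))*8 + 173 = -30*8 + 173 = -240 + 173 = -67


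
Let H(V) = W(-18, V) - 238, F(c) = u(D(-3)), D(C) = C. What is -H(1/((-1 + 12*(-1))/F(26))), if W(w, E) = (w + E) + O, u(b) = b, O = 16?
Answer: 3117/13 ≈ 239.77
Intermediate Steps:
F(c) = -3
W(w, E) = 16 + E + w (W(w, E) = (w + E) + 16 = (E + w) + 16 = 16 + E + w)
H(V) = -240 + V (H(V) = (16 + V - 18) - 238 = (-2 + V) - 238 = -240 + V)
-H(1/((-1 + 12*(-1))/F(26))) = -(-240 + 1/((-1 + 12*(-1))/(-3))) = -(-240 + 1/((-1 - 12)*(-⅓))) = -(-240 + 1/(-13*(-⅓))) = -(-240 + 1/(13/3)) = -(-240 + 3/13) = -1*(-3117/13) = 3117/13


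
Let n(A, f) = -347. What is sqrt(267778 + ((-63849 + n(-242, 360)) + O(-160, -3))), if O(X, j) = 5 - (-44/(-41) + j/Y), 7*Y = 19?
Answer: sqrt(123544958142)/779 ≈ 451.21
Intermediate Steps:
Y = 19/7 (Y = (1/7)*19 = 19/7 ≈ 2.7143)
O(X, j) = 161/41 - 7*j/19 (O(X, j) = 5 - (-44/(-41) + j/(19/7)) = 5 - (-44*(-1/41) + j*(7/19)) = 5 - (44/41 + 7*j/19) = 5 + (-44/41 - 7*j/19) = 161/41 - 7*j/19)
sqrt(267778 + ((-63849 + n(-242, 360)) + O(-160, -3))) = sqrt(267778 + ((-63849 - 347) + (161/41 - 7/19*(-3)))) = sqrt(267778 + (-64196 + (161/41 + 21/19))) = sqrt(267778 + (-64196 + 3920/779)) = sqrt(267778 - 50004764/779) = sqrt(158594298/779) = sqrt(123544958142)/779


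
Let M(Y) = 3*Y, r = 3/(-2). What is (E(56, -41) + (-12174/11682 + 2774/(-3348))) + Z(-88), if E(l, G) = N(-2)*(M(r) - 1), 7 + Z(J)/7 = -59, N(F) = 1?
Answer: -254968250/543213 ≈ -469.37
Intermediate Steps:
r = -3/2 (r = 3*(-½) = -3/2 ≈ -1.5000)
Z(J) = -462 (Z(J) = -49 + 7*(-59) = -49 - 413 = -462)
E(l, G) = -11/2 (E(l, G) = 1*(3*(-3/2) - 1) = 1*(-9/2 - 1) = 1*(-11/2) = -11/2)
(E(56, -41) + (-12174/11682 + 2774/(-3348))) + Z(-88) = (-11/2 + (-12174/11682 + 2774/(-3348))) - 462 = (-11/2 + (-12174*1/11682 + 2774*(-1/3348))) - 462 = (-11/2 + (-2029/1947 - 1387/1674)) - 462 = (-11/2 - 2032345/1086426) - 462 = -4003844/543213 - 462 = -254968250/543213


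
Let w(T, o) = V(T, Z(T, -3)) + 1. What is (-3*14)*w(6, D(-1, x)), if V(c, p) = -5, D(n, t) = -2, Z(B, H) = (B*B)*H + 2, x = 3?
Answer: 168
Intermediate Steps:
Z(B, H) = 2 + H*B² (Z(B, H) = B²*H + 2 = H*B² + 2 = 2 + H*B²)
w(T, o) = -4 (w(T, o) = -5 + 1 = -4)
(-3*14)*w(6, D(-1, x)) = -3*14*(-4) = -42*(-4) = 168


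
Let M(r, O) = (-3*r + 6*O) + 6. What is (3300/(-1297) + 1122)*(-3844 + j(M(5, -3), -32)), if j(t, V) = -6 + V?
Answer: -5636407788/1297 ≈ -4.3457e+6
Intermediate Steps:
M(r, O) = 6 - 3*r + 6*O
(3300/(-1297) + 1122)*(-3844 + j(M(5, -3), -32)) = (3300/(-1297) + 1122)*(-3844 + (-6 - 32)) = (3300*(-1/1297) + 1122)*(-3844 - 38) = (-3300/1297 + 1122)*(-3882) = (1451934/1297)*(-3882) = -5636407788/1297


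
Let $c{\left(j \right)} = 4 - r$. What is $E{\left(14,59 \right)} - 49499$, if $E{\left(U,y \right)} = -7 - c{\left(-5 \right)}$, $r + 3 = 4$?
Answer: $-49509$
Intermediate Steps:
$r = 1$ ($r = -3 + 4 = 1$)
$c{\left(j \right)} = 3$ ($c{\left(j \right)} = 4 - 1 = 3$)
$E{\left(U,y \right)} = -10$ ($E{\left(U,y \right)} = -7 - 3 = -10$)
$E{\left(14,59 \right)} - 49499 = -10 - 49499 = -49509$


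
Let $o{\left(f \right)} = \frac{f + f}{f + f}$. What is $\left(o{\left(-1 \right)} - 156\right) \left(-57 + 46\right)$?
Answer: $1705$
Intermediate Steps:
$o{\left(f \right)} = 1$ ($o{\left(f \right)} = \frac{2 f}{2 f} = 2 f \frac{1}{2 f} = 1$)
$\left(o{\left(-1 \right)} - 156\right) \left(-57 + 46\right) = \left(1 - 156\right) \left(-57 + 46\right) = \left(-155\right) \left(-11\right) = 1705$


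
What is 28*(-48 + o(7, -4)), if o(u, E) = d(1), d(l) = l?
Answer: -1316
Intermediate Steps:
o(u, E) = 1
28*(-48 + o(7, -4)) = 28*(-48 + 1) = 28*(-47) = -1316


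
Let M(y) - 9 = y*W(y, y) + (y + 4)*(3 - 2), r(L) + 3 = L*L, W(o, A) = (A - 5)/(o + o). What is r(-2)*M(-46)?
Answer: -117/2 ≈ -58.500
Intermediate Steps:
W(o, A) = (-5 + A)/(2*o) (W(o, A) = (-5 + A)/((2*o)) = (-5 + A)*(1/(2*o)) = (-5 + A)/(2*o))
r(L) = -3 + L² (r(L) = -3 + L*L = -3 + L²)
M(y) = 21/2 + 3*y/2 (M(y) = 9 + (y*((-5 + y)/(2*y)) + (y + 4)*(3 - 2)) = 9 + ((-5/2 + y/2) + (4 + y)*1) = 9 + ((-5/2 + y/2) + (4 + y)) = 9 + (3/2 + 3*y/2) = 21/2 + 3*y/2)
r(-2)*M(-46) = (-3 + (-2)²)*(21/2 + (3/2)*(-46)) = (-3 + 4)*(21/2 - 69) = 1*(-117/2) = -117/2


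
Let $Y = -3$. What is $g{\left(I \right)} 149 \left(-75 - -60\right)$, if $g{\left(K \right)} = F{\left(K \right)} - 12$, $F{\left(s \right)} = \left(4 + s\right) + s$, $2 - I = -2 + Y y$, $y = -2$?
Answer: $26820$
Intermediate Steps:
$I = -2$ ($I = 2 - \left(-2 - -6\right) = 2 - \left(-2 + 6\right) = 2 - 4 = -2$)
$F{\left(s \right)} = 4 + 2 s$
$g{\left(K \right)} = -8 + 2 K$ ($g{\left(K \right)} = \left(4 + 2 K\right) - 12 = -8 + 2 K$)
$g{\left(I \right)} 149 \left(-75 - -60\right) = \left(-8 + 2 \left(-2\right)\right) 149 \left(-75 - -60\right) = \left(-8 - 4\right) 149 \left(-75 + 60\right) = \left(-12\right) 149 \left(-15\right) = \left(-1788\right) \left(-15\right) = 26820$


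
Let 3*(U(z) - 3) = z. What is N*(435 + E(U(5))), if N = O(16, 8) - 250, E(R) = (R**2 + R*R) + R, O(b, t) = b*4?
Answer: -269638/3 ≈ -89879.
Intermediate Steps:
U(z) = 3 + z/3
O(b, t) = 4*b
E(R) = R + 2*R**2 (E(R) = (R**2 + R**2) + R = 2*R**2 + R = R + 2*R**2)
N = -186 (N = 4*16 - 250 = 64 - 250 = -186)
N*(435 + E(U(5))) = -186*(435 + (3 + (1/3)*5)*(1 + 2*(3 + (1/3)*5))) = -186*(435 + (3 + 5/3)*(1 + 2*(3 + 5/3))) = -186*(435 + 14*(1 + 2*(14/3))/3) = -186*(435 + 14*(1 + 28/3)/3) = -186*(435 + (14/3)*(31/3)) = -186*(435 + 434/9) = -186*4349/9 = -269638/3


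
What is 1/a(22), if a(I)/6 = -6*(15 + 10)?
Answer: -1/900 ≈ -0.0011111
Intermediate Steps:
a(I) = -900 (a(I) = 6*(-6*(15 + 10)) = 6*(-6*25) = 6*(-150) = -900)
1/a(22) = 1/(-900) = -1/900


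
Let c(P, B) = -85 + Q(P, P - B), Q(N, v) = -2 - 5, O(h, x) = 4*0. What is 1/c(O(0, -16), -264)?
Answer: -1/92 ≈ -0.010870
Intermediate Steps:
O(h, x) = 0
Q(N, v) = -7
c(P, B) = -92 (c(P, B) = -85 - 7 = -92)
1/c(O(0, -16), -264) = 1/(-92) = -1/92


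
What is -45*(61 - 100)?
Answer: 1755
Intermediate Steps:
-45*(61 - 100) = -45*(-39) = 1755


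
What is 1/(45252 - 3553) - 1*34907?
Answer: -1455586992/41699 ≈ -34907.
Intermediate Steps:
1/(45252 - 3553) - 1*34907 = 1/41699 - 34907 = -1455586992/41699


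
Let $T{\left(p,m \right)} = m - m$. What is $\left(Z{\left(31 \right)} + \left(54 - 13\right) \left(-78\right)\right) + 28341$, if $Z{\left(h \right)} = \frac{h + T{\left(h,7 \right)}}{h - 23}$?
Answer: $\frac{201175}{8} \approx 25147.0$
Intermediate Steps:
$T{\left(p,m \right)} = 0$
$Z{\left(h \right)} = \frac{h}{-23 + h}$ ($Z{\left(h \right)} = \frac{h + 0}{h - 23} = \frac{h}{-23 + h}$)
$\left(Z{\left(31 \right)} + \left(54 - 13\right) \left(-78\right)\right) + 28341 = \left(\frac{31}{-23 + 31} + \left(54 - 13\right) \left(-78\right)\right) + 28341 = \left(\frac{31}{8} + 41 \left(-78\right)\right) + 28341 = \left(31 \cdot \frac{1}{8} - 3198\right) + 28341 = \left(\frac{31}{8} - 3198\right) + 28341 = - \frac{25553}{8} + 28341 = \frac{201175}{8}$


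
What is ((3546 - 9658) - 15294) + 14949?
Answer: -6457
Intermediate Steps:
((3546 - 9658) - 15294) + 14949 = (-6112 - 15294) + 14949 = -21406 + 14949 = -6457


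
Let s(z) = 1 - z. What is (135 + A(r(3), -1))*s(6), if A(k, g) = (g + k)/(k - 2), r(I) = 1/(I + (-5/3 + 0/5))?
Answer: -676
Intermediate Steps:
r(I) = 1/(-5/3 + I) (r(I) = 1/(I + (-5*⅓ + 0*(⅕))) = 1/(I + (-5/3 + 0)) = 1/(I - 5/3) = 1/(-5/3 + I))
A(k, g) = (g + k)/(-2 + k)
(135 + A(r(3), -1))*s(6) = (135 + (-1 + 3/(-5 + 3*3))/(-2 + 3/(-5 + 3*3)))*(1 - 1*6) = (135 + (-1 + 3/(-5 + 9))/(-2 + 3/(-5 + 9)))*(1 - 6) = (135 + (-1 + 3/4)/(-2 + 3/4))*(-5) = (135 + (-1 + 3*(¼))/(-2 + 3*(¼)))*(-5) = (135 + (-1 + ¾)/(-2 + ¾))*(-5) = (135 - ¼/(-5/4))*(-5) = (135 - ⅘*(-¼))*(-5) = (135 + ⅕)*(-5) = (676/5)*(-5) = -676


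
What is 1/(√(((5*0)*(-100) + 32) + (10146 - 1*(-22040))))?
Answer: √32218/32218 ≈ 0.0055712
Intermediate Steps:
1/(√(((5*0)*(-100) + 32) + (10146 - 1*(-22040)))) = 1/(√((0*(-100) + 32) + (10146 + 22040))) = 1/(√((0 + 32) + 32186)) = 1/(√(32 + 32186)) = 1/(√32218) = √32218/32218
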